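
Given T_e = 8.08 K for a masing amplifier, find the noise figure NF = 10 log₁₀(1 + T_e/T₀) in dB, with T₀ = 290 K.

F = 1 + T_e/T₀ = 1 + 8.08/290 = 1.02786
NF = 10 log₁₀(1.02786) = 0.119 dB

0.119 dB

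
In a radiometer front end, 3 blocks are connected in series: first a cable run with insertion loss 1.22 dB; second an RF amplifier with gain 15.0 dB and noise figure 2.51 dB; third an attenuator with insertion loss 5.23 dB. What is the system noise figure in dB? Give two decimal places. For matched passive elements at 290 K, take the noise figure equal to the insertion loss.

3.91 dB

Convert to linear (a loss of L dB is a gain of −L dB): F_i = 10^(NF_i/10), G_i = 10^(G_i,dB/10)
  Stage 1: F_1 = 10^(1.22/10) = 1.324, G_1 = 10^(−1.22/10) = 0.7551
  Stage 2: F_2 = 10^(2.51/10) = 1.782, G_2 = 10^(15.0/10) = 31.62
  Stage 3: F_3 = 10^(5.23/10) = 3.334, G_3 = 10^(−5.23/10) = 0.2999
Friis cascade:
  F = 1.324 + (1.782 − 1)/0.7551 + (3.334 − 1)/23.88 = 2.458
NF = 10 log₁₀(2.458) = 3.91 dB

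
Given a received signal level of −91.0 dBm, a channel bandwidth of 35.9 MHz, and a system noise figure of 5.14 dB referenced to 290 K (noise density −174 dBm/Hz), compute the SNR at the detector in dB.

Noise floor: N = −174 + 10 log₁₀(B) + NF
10 log₁₀(3.59×10⁷) = 75.55 dB
N = −174 + 75.55 + 5.14 = −93.31 dBm
SNR = P_sig − N = −91.0 − (−93.31) = 2.31 dB → 2.3 dB

2.3 dB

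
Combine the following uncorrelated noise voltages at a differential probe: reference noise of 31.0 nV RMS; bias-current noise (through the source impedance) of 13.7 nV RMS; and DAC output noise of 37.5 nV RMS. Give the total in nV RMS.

Uncorrelated sources add in power (mean-square): V_tot = √(ΣV_i²)
V_tot = √[(3.10×10⁻⁸)² + (1.37×10⁻⁸)² + (3.75×10⁻⁸)²] = 5.05×10⁻⁸ V = 50.5 nV

50.5 nV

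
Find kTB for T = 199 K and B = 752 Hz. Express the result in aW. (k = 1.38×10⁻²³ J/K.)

P_n = kTB = 1.38×10⁻²³ × 199 × 7.52×10² = 2.07×10⁻¹⁸ W = 2.07 aW

2.07 aW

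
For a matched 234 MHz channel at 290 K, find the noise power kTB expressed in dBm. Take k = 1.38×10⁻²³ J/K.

−90.3 dBm

P_n = kTB = 1.38×10⁻²³ × 290 × 2.34×10⁸ = 9.36×10⁻¹³ W
In dBm: 10 log₁₀(9.36×10⁻¹³ / 10⁻³) = −90.3 dBm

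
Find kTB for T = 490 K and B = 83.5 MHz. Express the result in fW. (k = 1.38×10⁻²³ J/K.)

565 fW

P_n = kTB = 1.38×10⁻²³ × 490 × 8.35×10⁷ = 5.65×10⁻¹³ W = 565 fW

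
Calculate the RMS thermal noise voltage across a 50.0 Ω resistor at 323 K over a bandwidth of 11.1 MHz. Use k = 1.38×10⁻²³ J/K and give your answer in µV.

V_n = √(4kTRB)
4kTRB = 4 × 1.38×10⁻²³ × 323 × 5.00×10¹ × 1.11×10⁷ = 9.90×10⁻¹² V²
V_n = √(9.90×10⁻¹²) = 3.15×10⁻⁶ V = 3.15 µV

3.15 µV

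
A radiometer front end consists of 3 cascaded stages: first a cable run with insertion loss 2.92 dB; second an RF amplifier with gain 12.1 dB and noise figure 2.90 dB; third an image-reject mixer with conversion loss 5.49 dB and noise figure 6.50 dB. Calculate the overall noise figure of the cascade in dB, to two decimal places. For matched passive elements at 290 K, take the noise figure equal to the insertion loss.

6.27 dB

Convert to linear (a loss of L dB is a gain of −L dB): F_i = 10^(NF_i/10), G_i = 10^(G_i,dB/10)
  Stage 1: F_1 = 10^(2.92/10) = 1.959, G_1 = 10^(−2.92/10) = 0.5105
  Stage 2: F_2 = 10^(2.90/10) = 1.950, G_2 = 10^(12.1/10) = 16.22
  Stage 3: F_3 = 10^(6.50/10) = 4.467, G_3 = 10^(−5.49/10) = 0.2825
Friis cascade:
  F = 1.959 + (1.950 − 1)/0.5105 + (4.467 − 1)/8.279 = 4.238
NF = 10 log₁₀(4.238) = 6.27 dB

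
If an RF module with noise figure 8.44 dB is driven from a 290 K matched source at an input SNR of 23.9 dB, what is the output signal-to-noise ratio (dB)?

15.46 dB

By definition F = SNR_in/SNR_out, so in dB: SNR_out = SNR_in − NF
SNR_out = 23.9 − 8.44 = 15.46 dB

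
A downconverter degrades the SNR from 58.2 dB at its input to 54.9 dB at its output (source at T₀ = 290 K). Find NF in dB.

NF (dB) = SNR_in(dB) − SNR_out(dB) when the source is at T₀
NF = 58.2 − 54.9 = 3.3 dB

3.3 dB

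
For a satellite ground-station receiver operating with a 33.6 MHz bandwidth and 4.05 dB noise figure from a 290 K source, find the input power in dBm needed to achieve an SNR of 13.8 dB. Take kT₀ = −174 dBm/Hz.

Sensitivity = −174 + 10 log₁₀(B) + NF + SNR_min
= −174 + 75.26 + 4.05 + 13.8
= −80.89 dBm → −80.9 dBm

−80.9 dBm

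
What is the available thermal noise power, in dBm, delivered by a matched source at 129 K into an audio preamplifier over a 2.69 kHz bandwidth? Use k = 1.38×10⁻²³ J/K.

P_n = kTB = 1.38×10⁻²³ × 129 × 2.69×10³ = 4.79×10⁻¹⁸ W
In dBm: 10 log₁₀(4.79×10⁻¹⁸ / 10⁻³) = −143.2 dBm

−143.2 dBm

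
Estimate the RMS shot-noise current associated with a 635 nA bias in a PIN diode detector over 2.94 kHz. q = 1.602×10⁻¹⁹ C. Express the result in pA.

24.5 pA

I_n = √(2qI·B)
2qI·B = 2 × 1.602×10⁻¹⁹ × 6.35×10⁻⁷ × 2.94×10³ = 5.98×10⁻²² A²
I_n = √(5.98×10⁻²²) = 2.45×10⁻¹¹ A = 24.5 pA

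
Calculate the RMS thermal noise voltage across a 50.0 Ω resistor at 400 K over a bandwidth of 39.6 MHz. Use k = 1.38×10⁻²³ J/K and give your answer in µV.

V_n = √(4kTRB)
4kTRB = 4 × 1.38×10⁻²³ × 400 × 5.00×10¹ × 3.96×10⁷ = 4.37×10⁻¹¹ V²
V_n = √(4.37×10⁻¹¹) = 6.61×10⁻⁶ V = 6.61 µV

6.61 µV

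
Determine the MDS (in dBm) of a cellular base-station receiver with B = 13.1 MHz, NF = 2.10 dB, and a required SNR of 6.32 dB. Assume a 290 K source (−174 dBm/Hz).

Sensitivity = −174 + 10 log₁₀(B) + NF + SNR_min
= −174 + 71.17 + 2.10 + 6.32
= −94.41 dBm → −94.4 dBm

−94.4 dBm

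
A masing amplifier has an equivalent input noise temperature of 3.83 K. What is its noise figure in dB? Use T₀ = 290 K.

0.057 dB

F = 1 + T_e/T₀ = 1 + 3.83/290 = 1.01321
NF = 10 log₁₀(1.01321) = 0.057 dB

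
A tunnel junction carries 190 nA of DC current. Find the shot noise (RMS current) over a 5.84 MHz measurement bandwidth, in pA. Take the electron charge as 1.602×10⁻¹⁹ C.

I_n = √(2qI·B)
2qI·B = 2 × 1.602×10⁻¹⁹ × 1.90×10⁻⁷ × 5.84×10⁶ = 3.56×10⁻¹⁹ A²
I_n = √(3.56×10⁻¹⁹) = 5.96×10⁻¹⁰ A = 596 pA

596 pA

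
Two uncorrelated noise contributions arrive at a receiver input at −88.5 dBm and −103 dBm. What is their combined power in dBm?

−88.3 dBm

Convert to linear, add, convert back:
P₁ = 1.41×10⁻¹² W, P₂ = 5.01×10⁻¹⁴ W
P_tot = 1.46×10⁻¹² W → 10 log₁₀(P_tot / 10⁻³) = −88.3 dBm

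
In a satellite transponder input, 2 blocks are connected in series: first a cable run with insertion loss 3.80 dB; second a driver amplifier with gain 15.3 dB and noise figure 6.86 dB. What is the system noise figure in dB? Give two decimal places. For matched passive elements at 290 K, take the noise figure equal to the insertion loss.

10.66 dB

Convert to linear (a loss of L dB is a gain of −L dB): F_i = 10^(NF_i/10), G_i = 10^(G_i,dB/10)
  Stage 1: F_1 = 10^(3.80/10) = 2.399, G_1 = 10^(−3.80/10) = 0.4169
  Stage 2: F_2 = 10^(6.86/10) = 4.853, G_2 = 10^(15.3/10) = 33.88
Friis cascade:
  F = 2.399 + (4.853 − 1)/0.4169 = 11.64
NF = 10 log₁₀(11.64) = 10.66 dB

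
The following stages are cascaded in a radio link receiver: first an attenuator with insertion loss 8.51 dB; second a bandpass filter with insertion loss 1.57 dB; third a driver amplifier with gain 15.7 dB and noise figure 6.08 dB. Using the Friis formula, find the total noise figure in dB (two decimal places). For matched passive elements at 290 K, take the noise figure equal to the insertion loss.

16.16 dB

Convert to linear (a loss of L dB is a gain of −L dB): F_i = 10^(NF_i/10), G_i = 10^(G_i,dB/10)
  Stage 1: F_1 = 10^(8.51/10) = 7.096, G_1 = 10^(−8.51/10) = 0.1409
  Stage 2: F_2 = 10^(1.57/10) = 1.435, G_2 = 10^(−1.57/10) = 0.6966
  Stage 3: F_3 = 10^(6.08/10) = 4.055, G_3 = 10^(15.7/10) = 37.15
Friis cascade:
  F = 7.096 + (1.435 − 1)/0.1409 + (4.055 − 1)/0.09817 = 41.30
NF = 10 log₁₀(41.30) = 16.16 dB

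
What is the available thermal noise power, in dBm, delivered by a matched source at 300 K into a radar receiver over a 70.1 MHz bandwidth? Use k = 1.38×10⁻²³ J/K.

−95.4 dBm

P_n = kTB = 1.38×10⁻²³ × 300 × 7.01×10⁷ = 2.90×10⁻¹³ W
In dBm: 10 log₁₀(2.90×10⁻¹³ / 10⁻³) = −95.4 dBm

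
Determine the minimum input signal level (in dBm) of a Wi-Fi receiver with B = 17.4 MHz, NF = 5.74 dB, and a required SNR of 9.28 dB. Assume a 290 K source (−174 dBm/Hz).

Sensitivity = −174 + 10 log₁₀(B) + NF + SNR_min
= −174 + 72.41 + 5.74 + 9.28
= −86.57 dBm → −86.6 dBm

−86.6 dBm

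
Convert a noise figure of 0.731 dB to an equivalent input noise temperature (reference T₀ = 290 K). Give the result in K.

F = 10^(0.731/10) = 1.18331
T_e = (F − 1)·T₀ = (1.18331 − 1) × 290 = 53.2 K

53.2 K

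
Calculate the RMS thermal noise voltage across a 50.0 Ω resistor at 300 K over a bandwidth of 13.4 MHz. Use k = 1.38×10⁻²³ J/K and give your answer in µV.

V_n = √(4kTRB)
4kTRB = 4 × 1.38×10⁻²³ × 300 × 5.00×10¹ × 1.34×10⁷ = 1.11×10⁻¹¹ V²
V_n = √(1.11×10⁻¹¹) = 3.33×10⁻⁶ V = 3.33 µV

3.33 µV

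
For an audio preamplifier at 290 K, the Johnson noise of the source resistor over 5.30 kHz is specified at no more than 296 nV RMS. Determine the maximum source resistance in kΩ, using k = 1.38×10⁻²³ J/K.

1.03 kΩ

Johnson–Nyquist: V_n = √(4kTRB) ⇒ R = V_n² / (4kTB)
4kTB = 4 × 1.38×10⁻²³ × 290 × 5.30×10³ = 8.48×10⁻¹⁷
R = (2.96×10⁻⁷)² / 8.48×10⁻¹⁷ = 1.03×10³ Ω = 1.03 kΩ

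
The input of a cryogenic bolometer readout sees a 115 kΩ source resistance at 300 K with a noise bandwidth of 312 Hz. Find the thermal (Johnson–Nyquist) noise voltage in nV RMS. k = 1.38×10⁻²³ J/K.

771 nV

V_n = √(4kTRB)
4kTRB = 4 × 1.38×10⁻²³ × 300 × 1.15×10⁵ × 3.12×10² = 5.94×10⁻¹³ V²
V_n = √(5.94×10⁻¹³) = 7.71×10⁻⁷ V = 771 nV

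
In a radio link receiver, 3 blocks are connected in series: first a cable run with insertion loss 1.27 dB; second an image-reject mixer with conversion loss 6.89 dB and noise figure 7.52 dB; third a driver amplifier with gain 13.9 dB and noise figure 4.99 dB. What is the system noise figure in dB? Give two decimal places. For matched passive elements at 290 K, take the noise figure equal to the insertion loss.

13.36 dB

Convert to linear (a loss of L dB is a gain of −L dB): F_i = 10^(NF_i/10), G_i = 10^(G_i,dB/10)
  Stage 1: F_1 = 10^(1.27/10) = 1.340, G_1 = 10^(−1.27/10) = 0.7464
  Stage 2: F_2 = 10^(7.52/10) = 5.649, G_2 = 10^(−6.89/10) = 0.2046
  Stage 3: F_3 = 10^(4.99/10) = 3.155, G_3 = 10^(13.9/10) = 24.55
Friis cascade:
  F = 1.340 + (5.649 − 1)/0.7464 + (3.155 − 1)/0.1528 = 21.68
NF = 10 log₁₀(21.68) = 13.36 dB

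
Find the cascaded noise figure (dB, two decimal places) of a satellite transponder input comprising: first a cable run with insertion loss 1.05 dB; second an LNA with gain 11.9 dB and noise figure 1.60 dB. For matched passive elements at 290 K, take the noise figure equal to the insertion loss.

2.65 dB

Convert to linear (a loss of L dB is a gain of −L dB): F_i = 10^(NF_i/10), G_i = 10^(G_i,dB/10)
  Stage 1: F_1 = 10^(1.05/10) = 1.274, G_1 = 10^(−1.05/10) = 0.7852
  Stage 2: F_2 = 10^(1.60/10) = 1.445, G_2 = 10^(11.9/10) = 15.49
Friis cascade:
  F = 1.274 + (1.445 − 1)/0.7852 = 1.841
NF = 10 log₁₀(1.841) = 2.65 dB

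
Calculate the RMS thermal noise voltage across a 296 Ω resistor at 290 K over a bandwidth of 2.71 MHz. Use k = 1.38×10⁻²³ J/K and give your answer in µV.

V_n = √(4kTRB)
4kTRB = 4 × 1.38×10⁻²³ × 290 × 2.96×10² × 2.71×10⁶ = 1.28×10⁻¹¹ V²
V_n = √(1.28×10⁻¹¹) = 3.58×10⁻⁶ V = 3.58 µV

3.58 µV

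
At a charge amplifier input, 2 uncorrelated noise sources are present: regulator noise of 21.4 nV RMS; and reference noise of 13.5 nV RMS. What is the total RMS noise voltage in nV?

Uncorrelated sources add in power (mean-square): V_tot = √(ΣV_i²)
V_tot = √[(2.14×10⁻⁸)² + (1.35×10⁻⁸)²] = 2.53×10⁻⁸ V = 25.3 nV

25.3 nV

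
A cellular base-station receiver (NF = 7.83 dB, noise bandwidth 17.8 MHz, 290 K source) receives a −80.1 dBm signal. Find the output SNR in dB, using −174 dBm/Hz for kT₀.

13.6 dB

Noise floor: N = −174 + 10 log₁₀(B) + NF
10 log₁₀(1.78×10⁷) = 72.5 dB
N = −174 + 72.5 + 7.83 = −93.67 dBm
SNR = P_sig − N = −80.1 − (−93.67) = 13.57 dB → 13.6 dB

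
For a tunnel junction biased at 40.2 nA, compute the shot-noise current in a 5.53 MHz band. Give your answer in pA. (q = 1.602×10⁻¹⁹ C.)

267 pA

I_n = √(2qI·B)
2qI·B = 2 × 1.602×10⁻¹⁹ × 4.02×10⁻⁸ × 5.53×10⁶ = 7.12×10⁻²⁰ A²
I_n = √(7.12×10⁻²⁰) = 2.67×10⁻¹⁰ A = 267 pA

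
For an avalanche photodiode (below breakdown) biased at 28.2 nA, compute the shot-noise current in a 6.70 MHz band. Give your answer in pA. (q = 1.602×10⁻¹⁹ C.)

246 pA

I_n = √(2qI·B)
2qI·B = 2 × 1.602×10⁻¹⁹ × 2.82×10⁻⁸ × 6.70×10⁶ = 6.05×10⁻²⁰ A²
I_n = √(6.05×10⁻²⁰) = 2.46×10⁻¹⁰ A = 246 pA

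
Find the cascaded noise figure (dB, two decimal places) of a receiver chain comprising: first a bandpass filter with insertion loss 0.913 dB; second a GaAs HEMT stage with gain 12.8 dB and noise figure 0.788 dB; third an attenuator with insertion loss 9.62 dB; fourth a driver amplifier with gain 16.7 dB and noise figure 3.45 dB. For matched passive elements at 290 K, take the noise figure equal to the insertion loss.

4.36 dB

Convert to linear (a loss of L dB is a gain of −L dB): F_i = 10^(NF_i/10), G_i = 10^(G_i,dB/10)
  Stage 1: F_1 = 10^(0.913/10) = 1.234, G_1 = 10^(−0.913/10) = 0.8104
  Stage 2: F_2 = 10^(0.788/10) = 1.199, G_2 = 10^(12.8/10) = 19.05
  Stage 3: F_3 = 10^(9.62/10) = 9.162, G_3 = 10^(−9.62/10) = 0.1091
  Stage 4: F_4 = 10^(3.45/10) = 2.213, G_4 = 10^(16.7/10) = 46.77
Friis cascade:
  F = 1.234 + (1.199 − 1)/0.8104 + (9.162 − 1)/15.44 + (2.213 − 1)/1.685 = 2.728
NF = 10 log₁₀(2.728) = 4.36 dB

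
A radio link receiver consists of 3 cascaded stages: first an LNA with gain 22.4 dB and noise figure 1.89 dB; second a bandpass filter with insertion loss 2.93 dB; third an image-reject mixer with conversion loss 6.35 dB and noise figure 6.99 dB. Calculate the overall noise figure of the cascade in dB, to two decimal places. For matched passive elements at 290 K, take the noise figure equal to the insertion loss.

2.03 dB

Convert to linear (a loss of L dB is a gain of −L dB): F_i = 10^(NF_i/10), G_i = 10^(G_i,dB/10)
  Stage 1: F_1 = 10^(1.89/10) = 1.545, G_1 = 10^(22.4/10) = 173.8
  Stage 2: F_2 = 10^(2.93/10) = 1.963, G_2 = 10^(−2.93/10) = 0.5093
  Stage 3: F_3 = 10^(6.99/10) = 5.000, G_3 = 10^(−6.35/10) = 0.2317
Friis cascade:
  F = 1.545 + (1.963 − 1)/173.8 + (5.000 − 1)/88.51 = 1.596
NF = 10 log₁₀(1.596) = 2.03 dB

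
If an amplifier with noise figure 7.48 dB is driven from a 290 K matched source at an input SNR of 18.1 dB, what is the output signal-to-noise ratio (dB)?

10.62 dB

By definition F = SNR_in/SNR_out, so in dB: SNR_out = SNR_in − NF
SNR_out = 18.1 − 7.48 = 10.62 dB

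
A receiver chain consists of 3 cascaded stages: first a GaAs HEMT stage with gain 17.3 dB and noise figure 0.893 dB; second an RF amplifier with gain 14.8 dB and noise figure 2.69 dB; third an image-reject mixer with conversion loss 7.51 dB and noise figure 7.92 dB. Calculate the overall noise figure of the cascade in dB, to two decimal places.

0.96 dB

Convert to linear (a loss of L dB is a gain of −L dB): F_i = 10^(NF_i/10), G_i = 10^(G_i,dB/10)
  Stage 1: F_1 = 10^(0.893/10) = 1.228, G_1 = 10^(17.3/10) = 53.70
  Stage 2: F_2 = 10^(2.69/10) = 1.858, G_2 = 10^(14.8/10) = 30.20
  Stage 3: F_3 = 10^(7.92/10) = 6.194, G_3 = 10^(−7.51/10) = 0.1774
Friis cascade:
  F = 1.228 + (1.858 − 1)/53.70 + (6.194 − 1)/1622 = 1.247
NF = 10 log₁₀(1.247) = 0.96 dB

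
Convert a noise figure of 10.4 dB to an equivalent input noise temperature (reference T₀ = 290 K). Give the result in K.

F = 10^(10.4/10) = 10.9648
T_e = (F − 1)·T₀ = (10.9648 − 1) × 290 = 2890 K

2890 K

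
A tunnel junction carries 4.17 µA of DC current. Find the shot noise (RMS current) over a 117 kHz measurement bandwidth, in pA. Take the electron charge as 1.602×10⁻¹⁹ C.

I_n = √(2qI·B)
2qI·B = 2 × 1.602×10⁻¹⁹ × 4.17×10⁻⁶ × 1.17×10⁵ = 1.56×10⁻¹⁹ A²
I_n = √(1.56×10⁻¹⁹) = 3.95×10⁻¹⁰ A = 395 pA

395 pA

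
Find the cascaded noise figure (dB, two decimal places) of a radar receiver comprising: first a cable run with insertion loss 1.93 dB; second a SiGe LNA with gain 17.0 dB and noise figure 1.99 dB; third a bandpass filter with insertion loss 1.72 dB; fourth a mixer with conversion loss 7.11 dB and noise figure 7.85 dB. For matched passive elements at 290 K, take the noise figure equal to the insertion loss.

Convert to linear (a loss of L dB is a gain of −L dB): F_i = 10^(NF_i/10), G_i = 10^(G_i,dB/10)
  Stage 1: F_1 = 10^(1.93/10) = 1.560, G_1 = 10^(−1.93/10) = 0.6412
  Stage 2: F_2 = 10^(1.99/10) = 1.581, G_2 = 10^(17.0/10) = 50.12
  Stage 3: F_3 = 10^(1.72/10) = 1.486, G_3 = 10^(−1.72/10) = 0.6730
  Stage 4: F_4 = 10^(7.85/10) = 6.095, G_4 = 10^(−7.11/10) = 0.1945
Friis cascade:
  F = 1.560 + (1.581 − 1)/0.6412 + (1.486 − 1)/32.14 + (6.095 − 1)/21.63 = 2.717
NF = 10 log₁₀(2.717) = 4.34 dB

4.34 dB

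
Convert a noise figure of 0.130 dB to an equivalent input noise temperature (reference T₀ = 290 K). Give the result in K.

F = 10^(0.130/10) = 1.03039
T_e = (F − 1)·T₀ = (1.03039 − 1) × 290 = 8.81 K

8.81 K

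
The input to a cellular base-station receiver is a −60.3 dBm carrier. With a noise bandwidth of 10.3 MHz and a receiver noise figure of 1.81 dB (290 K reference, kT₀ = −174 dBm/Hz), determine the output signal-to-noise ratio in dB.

41.8 dB

Noise floor: N = −174 + 10 log₁₀(B) + NF
10 log₁₀(1.03×10⁷) = 70.13 dB
N = −174 + 70.13 + 1.81 = −102.06 dBm
SNR = P_sig − N = −60.3 − (−102.06) = 41.76 dB → 41.8 dB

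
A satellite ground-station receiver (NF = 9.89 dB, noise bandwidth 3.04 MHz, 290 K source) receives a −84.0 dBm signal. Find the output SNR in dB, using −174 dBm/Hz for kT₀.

15.3 dB

Noise floor: N = −174 + 10 log₁₀(B) + NF
10 log₁₀(3.04×10⁶) = 64.83 dB
N = −174 + 64.83 + 9.89 = −99.28 dBm
SNR = P_sig − N = −84.0 − (−99.28) = 15.28 dB → 15.3 dB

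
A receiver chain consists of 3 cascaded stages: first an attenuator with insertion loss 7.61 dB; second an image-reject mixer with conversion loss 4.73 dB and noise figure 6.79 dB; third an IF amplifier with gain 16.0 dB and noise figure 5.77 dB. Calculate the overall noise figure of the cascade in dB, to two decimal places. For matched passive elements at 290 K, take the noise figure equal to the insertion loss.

Convert to linear (a loss of L dB is a gain of −L dB): F_i = 10^(NF_i/10), G_i = 10^(G_i,dB/10)
  Stage 1: F_1 = 10^(7.61/10) = 5.768, G_1 = 10^(−7.61/10) = 0.1734
  Stage 2: F_2 = 10^(6.79/10) = 4.775, G_2 = 10^(−4.73/10) = 0.3365
  Stage 3: F_3 = 10^(5.77/10) = 3.776, G_3 = 10^(16.0/10) = 39.81
Friis cascade:
  F = 5.768 + (4.775 − 1)/0.1734 + (3.776 − 1)/0.05834 = 75.12
NF = 10 log₁₀(75.12) = 18.76 dB

18.76 dB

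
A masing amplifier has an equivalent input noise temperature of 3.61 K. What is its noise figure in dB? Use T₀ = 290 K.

0.054 dB

F = 1 + T_e/T₀ = 1 + 3.61/290 = 1.01245
NF = 10 log₁₀(1.01245) = 0.054 dB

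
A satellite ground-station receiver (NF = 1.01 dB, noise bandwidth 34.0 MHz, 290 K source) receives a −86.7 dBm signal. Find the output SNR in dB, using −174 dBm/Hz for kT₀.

Noise floor: N = −174 + 10 log₁₀(B) + NF
10 log₁₀(3.40×10⁷) = 75.31 dB
N = −174 + 75.31 + 1.01 = −97.68 dBm
SNR = P_sig − N = −86.7 − (−97.68) = 10.98 dB → 11.0 dB

11.0 dB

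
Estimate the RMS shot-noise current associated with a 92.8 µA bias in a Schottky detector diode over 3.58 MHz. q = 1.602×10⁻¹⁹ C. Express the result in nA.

10.3 nA

I_n = √(2qI·B)
2qI·B = 2 × 1.602×10⁻¹⁹ × 9.28×10⁻⁵ × 3.58×10⁶ = 1.06×10⁻¹⁶ A²
I_n = √(1.06×10⁻¹⁶) = 1.03×10⁻⁸ A = 10.3 nA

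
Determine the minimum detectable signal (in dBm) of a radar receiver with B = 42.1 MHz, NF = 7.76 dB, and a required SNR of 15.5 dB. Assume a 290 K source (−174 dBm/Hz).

Sensitivity = −174 + 10 log₁₀(B) + NF + SNR_min
= −174 + 76.24 + 7.76 + 15.5
= −74.50 dBm → −74.5 dBm

−74.5 dBm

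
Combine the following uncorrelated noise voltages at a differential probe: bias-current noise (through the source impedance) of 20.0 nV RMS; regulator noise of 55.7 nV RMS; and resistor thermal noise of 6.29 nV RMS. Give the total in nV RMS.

59.5 nV

Uncorrelated sources add in power (mean-square): V_tot = √(ΣV_i²)
V_tot = √[(2.00×10⁻⁸)² + (5.57×10⁻⁸)² + (6.29×10⁻⁹)²] = 5.95×10⁻⁸ V = 59.5 nV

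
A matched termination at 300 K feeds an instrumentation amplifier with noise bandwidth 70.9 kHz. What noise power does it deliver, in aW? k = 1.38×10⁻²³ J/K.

P_n = kTB = 1.38×10⁻²³ × 300 × 7.09×10⁴ = 2.94×10⁻¹⁶ W = 294 aW

294 aW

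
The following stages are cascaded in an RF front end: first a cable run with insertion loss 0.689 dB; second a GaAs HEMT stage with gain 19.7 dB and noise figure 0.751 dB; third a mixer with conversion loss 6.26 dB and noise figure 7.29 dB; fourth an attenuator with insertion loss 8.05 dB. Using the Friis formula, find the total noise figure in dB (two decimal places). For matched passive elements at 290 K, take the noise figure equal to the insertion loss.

2.39 dB

Convert to linear (a loss of L dB is a gain of −L dB): F_i = 10^(NF_i/10), G_i = 10^(G_i,dB/10)
  Stage 1: F_1 = 10^(0.689/10) = 1.172, G_1 = 10^(−0.689/10) = 0.8533
  Stage 2: F_2 = 10^(0.751/10) = 1.189, G_2 = 10^(19.7/10) = 93.33
  Stage 3: F_3 = 10^(7.29/10) = 5.358, G_3 = 10^(−6.26/10) = 0.2366
  Stage 4: F_4 = 10^(8.05/10) = 6.383, G_4 = 10^(−8.05/10) = 0.1567
Friis cascade:
  F = 1.172 + (1.189 − 1)/0.8533 + (5.358 − 1)/79.63 + (6.383 − 1)/18.84 = 1.734
NF = 10 log₁₀(1.734) = 2.39 dB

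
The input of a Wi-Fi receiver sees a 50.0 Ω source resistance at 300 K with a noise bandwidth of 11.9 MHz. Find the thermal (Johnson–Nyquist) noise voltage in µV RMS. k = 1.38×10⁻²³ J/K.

V_n = √(4kTRB)
4kTRB = 4 × 1.38×10⁻²³ × 300 × 5.00×10¹ × 1.19×10⁷ = 9.85×10⁻¹² V²
V_n = √(9.85×10⁻¹²) = 3.14×10⁻⁶ V = 3.14 µV

3.14 µV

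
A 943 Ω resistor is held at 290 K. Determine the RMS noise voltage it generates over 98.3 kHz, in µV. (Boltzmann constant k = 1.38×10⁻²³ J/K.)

1.22 µV

V_n = √(4kTRB)
4kTRB = 4 × 1.38×10⁻²³ × 290 × 9.43×10² × 9.83×10⁴ = 1.48×10⁻¹² V²
V_n = √(1.48×10⁻¹²) = 1.22×10⁻⁶ V = 1.22 µV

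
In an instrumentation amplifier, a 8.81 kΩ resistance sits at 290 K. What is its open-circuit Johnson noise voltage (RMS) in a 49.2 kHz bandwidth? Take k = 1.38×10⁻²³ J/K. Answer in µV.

V_n = √(4kTRB)
4kTRB = 4 × 1.38×10⁻²³ × 290 × 8.81×10³ × 4.92×10⁴ = 6.94×10⁻¹² V²
V_n = √(6.94×10⁻¹²) = 2.63×10⁻⁶ V = 2.63 µV

2.63 µV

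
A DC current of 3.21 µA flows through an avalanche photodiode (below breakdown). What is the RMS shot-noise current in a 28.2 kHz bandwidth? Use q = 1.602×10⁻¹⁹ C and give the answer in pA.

170 pA

I_n = √(2qI·B)
2qI·B = 2 × 1.602×10⁻¹⁹ × 3.21×10⁻⁶ × 2.82×10⁴ = 2.90×10⁻²⁰ A²
I_n = √(2.90×10⁻²⁰) = 1.70×10⁻¹⁰ A = 170 pA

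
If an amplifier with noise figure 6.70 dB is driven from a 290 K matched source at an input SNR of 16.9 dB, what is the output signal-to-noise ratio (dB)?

By definition F = SNR_in/SNR_out, so in dB: SNR_out = SNR_in − NF
SNR_out = 16.9 − 6.70 = 10.20 dB

10.20 dB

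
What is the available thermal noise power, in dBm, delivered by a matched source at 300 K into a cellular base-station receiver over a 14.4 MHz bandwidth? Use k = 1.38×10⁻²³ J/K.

P_n = kTB = 1.38×10⁻²³ × 300 × 1.44×10⁷ = 5.96×10⁻¹⁴ W
In dBm: 10 log₁₀(5.96×10⁻¹⁴ / 10⁻³) = −102.2 dBm

−102.2 dBm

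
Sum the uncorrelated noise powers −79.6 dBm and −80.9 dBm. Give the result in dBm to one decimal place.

−77.2 dBm

Convert to linear, add, convert back:
P₁ = 1.10×10⁻¹¹ W, P₂ = 8.13×10⁻¹² W
P_tot = 1.91×10⁻¹¹ W → 10 log₁₀(P_tot / 10⁻³) = −77.2 dBm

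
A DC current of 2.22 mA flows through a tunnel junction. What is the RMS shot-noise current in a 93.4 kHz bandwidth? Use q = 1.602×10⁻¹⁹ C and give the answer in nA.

8.15 nA

I_n = √(2qI·B)
2qI·B = 2 × 1.602×10⁻¹⁹ × 2.22×10⁻³ × 9.34×10⁴ = 6.64×10⁻¹⁷ A²
I_n = √(6.64×10⁻¹⁷) = 8.15×10⁻⁹ A = 8.15 nA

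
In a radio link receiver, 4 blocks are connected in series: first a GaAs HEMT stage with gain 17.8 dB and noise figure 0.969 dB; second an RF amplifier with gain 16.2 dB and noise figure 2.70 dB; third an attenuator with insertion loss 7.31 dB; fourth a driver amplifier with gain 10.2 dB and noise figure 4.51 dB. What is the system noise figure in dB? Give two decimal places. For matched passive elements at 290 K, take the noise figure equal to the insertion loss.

1.04 dB

Convert to linear (a loss of L dB is a gain of −L dB): F_i = 10^(NF_i/10), G_i = 10^(G_i,dB/10)
  Stage 1: F_1 = 10^(0.969/10) = 1.250, G_1 = 10^(17.8/10) = 60.26
  Stage 2: F_2 = 10^(2.70/10) = 1.862, G_2 = 10^(16.2/10) = 41.69
  Stage 3: F_3 = 10^(7.31/10) = 5.383, G_3 = 10^(−7.31/10) = 0.1858
  Stage 4: F_4 = 10^(4.51/10) = 2.825, G_4 = 10^(10.2/10) = 10.47
Friis cascade:
  F = 1.250 + (1.862 − 1)/60.26 + (5.383 − 1)/2512 + (2.825 − 1)/466.7 = 1.270
NF = 10 log₁₀(1.270) = 1.04 dB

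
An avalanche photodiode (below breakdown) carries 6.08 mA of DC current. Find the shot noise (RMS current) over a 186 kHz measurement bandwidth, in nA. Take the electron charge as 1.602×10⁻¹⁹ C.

19.0 nA

I_n = √(2qI·B)
2qI·B = 2 × 1.602×10⁻¹⁹ × 6.08×10⁻³ × 1.86×10⁵ = 3.62×10⁻¹⁶ A²
I_n = √(3.62×10⁻¹⁶) = 1.90×10⁻⁸ A = 19.0 nA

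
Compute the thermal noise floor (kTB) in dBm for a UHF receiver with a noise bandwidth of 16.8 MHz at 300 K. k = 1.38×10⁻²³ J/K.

P_n = kTB = 1.38×10⁻²³ × 300 × 1.68×10⁷ = 6.96×10⁻¹⁴ W
In dBm: 10 log₁₀(6.96×10⁻¹⁴ / 10⁻³) = −101.6 dBm

−101.6 dBm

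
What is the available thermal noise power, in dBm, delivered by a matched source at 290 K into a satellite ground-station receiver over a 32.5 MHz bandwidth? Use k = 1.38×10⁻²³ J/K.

−98.9 dBm

P_n = kTB = 1.38×10⁻²³ × 290 × 3.25×10⁷ = 1.30×10⁻¹³ W
In dBm: 10 log₁₀(1.30×10⁻¹³ / 10⁻³) = −98.9 dBm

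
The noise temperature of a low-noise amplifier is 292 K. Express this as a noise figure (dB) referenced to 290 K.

3.03 dB

F = 1 + T_e/T₀ = 1 + 292/290 = 2.0069
NF = 10 log₁₀(2.0069) = 3.03 dB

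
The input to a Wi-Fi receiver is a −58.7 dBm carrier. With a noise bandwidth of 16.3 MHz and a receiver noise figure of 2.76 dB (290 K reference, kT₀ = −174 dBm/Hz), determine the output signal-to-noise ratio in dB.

40.4 dB

Noise floor: N = −174 + 10 log₁₀(B) + NF
10 log₁₀(1.63×10⁷) = 72.12 dB
N = −174 + 72.12 + 2.76 = −99.12 dBm
SNR = P_sig − N = −58.7 − (−99.12) = 40.42 dB → 40.4 dB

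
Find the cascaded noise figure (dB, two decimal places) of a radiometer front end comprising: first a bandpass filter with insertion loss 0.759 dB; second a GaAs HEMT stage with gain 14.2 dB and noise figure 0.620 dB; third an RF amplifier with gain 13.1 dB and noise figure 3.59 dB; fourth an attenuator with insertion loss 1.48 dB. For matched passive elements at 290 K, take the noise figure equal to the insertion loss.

1.56 dB

Convert to linear (a loss of L dB is a gain of −L dB): F_i = 10^(NF_i/10), G_i = 10^(G_i,dB/10)
  Stage 1: F_1 = 10^(0.759/10) = 1.191, G_1 = 10^(−0.759/10) = 0.8397
  Stage 2: F_2 = 10^(0.620/10) = 1.153, G_2 = 10^(14.2/10) = 26.30
  Stage 3: F_3 = 10^(3.59/10) = 2.286, G_3 = 10^(13.1/10) = 20.42
  Stage 4: F_4 = 10^(1.48/10) = 1.406, G_4 = 10^(−1.48/10) = 0.7112
Friis cascade:
  F = 1.191 + (1.153 − 1)/0.8397 + (2.286 − 1)/22.09 + (1.406 − 1)/450.9 = 1.433
NF = 10 log₁₀(1.433) = 1.56 dB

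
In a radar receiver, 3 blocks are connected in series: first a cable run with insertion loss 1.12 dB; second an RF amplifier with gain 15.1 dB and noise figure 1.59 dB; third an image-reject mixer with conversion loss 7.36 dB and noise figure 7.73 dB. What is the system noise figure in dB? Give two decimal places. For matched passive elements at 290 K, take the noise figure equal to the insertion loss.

3.15 dB

Convert to linear (a loss of L dB is a gain of −L dB): F_i = 10^(NF_i/10), G_i = 10^(G_i,dB/10)
  Stage 1: F_1 = 10^(1.12/10) = 1.294, G_1 = 10^(−1.12/10) = 0.7727
  Stage 2: F_2 = 10^(1.59/10) = 1.442, G_2 = 10^(15.1/10) = 32.36
  Stage 3: F_3 = 10^(7.73/10) = 5.929, G_3 = 10^(−7.36/10) = 0.1837
Friis cascade:
  F = 1.294 + (1.442 − 1)/0.7727 + (5.929 − 1)/25.00 = 2.064
NF = 10 log₁₀(2.064) = 3.15 dB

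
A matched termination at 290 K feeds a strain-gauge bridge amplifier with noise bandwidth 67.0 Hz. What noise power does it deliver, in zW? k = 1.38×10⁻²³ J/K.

P_n = kTB = 1.38×10⁻²³ × 290 × 6.70×10¹ = 2.68×10⁻¹⁹ W = 268 zW

268 zW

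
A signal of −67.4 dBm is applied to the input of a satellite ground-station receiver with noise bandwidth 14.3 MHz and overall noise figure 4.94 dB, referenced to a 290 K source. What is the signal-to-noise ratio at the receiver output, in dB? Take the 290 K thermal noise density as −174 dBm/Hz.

Noise floor: N = −174 + 10 log₁₀(B) + NF
10 log₁₀(1.43×10⁷) = 71.55 dB
N = −174 + 71.55 + 4.94 = −97.51 dBm
SNR = P_sig − N = −67.4 − (−97.51) = 30.11 dB → 30.1 dB

30.1 dB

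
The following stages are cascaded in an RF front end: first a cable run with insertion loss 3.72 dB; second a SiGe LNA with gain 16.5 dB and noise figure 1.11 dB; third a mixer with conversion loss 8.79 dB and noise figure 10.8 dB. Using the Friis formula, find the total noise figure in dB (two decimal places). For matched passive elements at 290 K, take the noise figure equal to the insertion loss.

5.59 dB

Convert to linear (a loss of L dB is a gain of −L dB): F_i = 10^(NF_i/10), G_i = 10^(G_i,dB/10)
  Stage 1: F_1 = 10^(3.72/10) = 2.355, G_1 = 10^(−3.72/10) = 0.4246
  Stage 2: F_2 = 10^(1.11/10) = 1.291, G_2 = 10^(16.5/10) = 44.67
  Stage 3: F_3 = 10^(10.8/10) = 12.02, G_3 = 10^(−8.79/10) = 0.1321
Friis cascade:
  F = 2.355 + (1.291 − 1)/0.4246 + (12.02 − 1)/18.97 = 3.622
NF = 10 log₁₀(3.622) = 5.59 dB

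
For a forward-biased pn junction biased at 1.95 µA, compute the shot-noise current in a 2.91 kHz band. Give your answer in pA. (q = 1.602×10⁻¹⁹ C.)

I_n = √(2qI·B)
2qI·B = 2 × 1.602×10⁻¹⁹ × 1.95×10⁻⁶ × 2.91×10³ = 1.82×10⁻²¹ A²
I_n = √(1.82×10⁻²¹) = 4.26×10⁻¹¹ A = 42.6 pA

42.6 pA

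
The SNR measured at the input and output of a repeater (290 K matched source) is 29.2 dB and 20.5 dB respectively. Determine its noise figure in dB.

8.7 dB

NF (dB) = SNR_in(dB) − SNR_out(dB) when the source is at T₀
NF = 29.2 − 20.5 = 8.7 dB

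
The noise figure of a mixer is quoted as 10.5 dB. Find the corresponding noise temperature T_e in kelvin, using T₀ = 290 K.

F = 10^(10.5/10) = 11.2202
T_e = (F − 1)·T₀ = (11.2202 − 1) × 290 = 2964 K

2964 K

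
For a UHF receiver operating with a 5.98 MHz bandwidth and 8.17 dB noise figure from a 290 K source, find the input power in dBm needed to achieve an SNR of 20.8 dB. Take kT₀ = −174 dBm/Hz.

Sensitivity = −174 + 10 log₁₀(B) + NF + SNR_min
= −174 + 67.77 + 8.17 + 20.8
= −77.26 dBm → −77.3 dBm

−77.3 dBm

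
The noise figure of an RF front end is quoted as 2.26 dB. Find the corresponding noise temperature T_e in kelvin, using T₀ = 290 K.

F = 10^(2.26/10) = 1.68267
T_e = (F − 1)·T₀ = (1.68267 − 1) × 290 = 198 K

198 K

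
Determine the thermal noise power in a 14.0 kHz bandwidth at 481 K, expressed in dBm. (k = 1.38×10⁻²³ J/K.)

P_n = kTB = 1.38×10⁻²³ × 481 × 1.40×10⁴ = 9.29×10⁻¹⁷ W
In dBm: 10 log₁₀(9.29×10⁻¹⁷ / 10⁻³) = −130.3 dBm

−130.3 dBm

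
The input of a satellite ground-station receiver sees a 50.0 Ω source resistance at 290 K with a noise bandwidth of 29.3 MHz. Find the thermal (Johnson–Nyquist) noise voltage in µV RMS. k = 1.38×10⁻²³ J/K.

4.84 µV

V_n = √(4kTRB)
4kTRB = 4 × 1.38×10⁻²³ × 290 × 5.00×10¹ × 2.93×10⁷ = 2.35×10⁻¹¹ V²
V_n = √(2.35×10⁻¹¹) = 4.84×10⁻⁶ V = 4.84 µV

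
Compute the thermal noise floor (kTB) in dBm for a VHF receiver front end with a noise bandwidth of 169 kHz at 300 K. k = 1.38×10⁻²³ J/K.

−121.6 dBm

P_n = kTB = 1.38×10⁻²³ × 300 × 1.69×10⁵ = 7.00×10⁻¹⁶ W
In dBm: 10 log₁₀(7.00×10⁻¹⁶ / 10⁻³) = −121.6 dBm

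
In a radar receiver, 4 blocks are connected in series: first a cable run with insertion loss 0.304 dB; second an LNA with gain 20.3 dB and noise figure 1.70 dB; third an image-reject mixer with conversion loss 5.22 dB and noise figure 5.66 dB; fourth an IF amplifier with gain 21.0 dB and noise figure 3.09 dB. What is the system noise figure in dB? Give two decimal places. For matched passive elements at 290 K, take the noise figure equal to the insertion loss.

2.17 dB

Convert to linear (a loss of L dB is a gain of −L dB): F_i = 10^(NF_i/10), G_i = 10^(G_i,dB/10)
  Stage 1: F_1 = 10^(0.304/10) = 1.073, G_1 = 10^(−0.304/10) = 0.9324
  Stage 2: F_2 = 10^(1.70/10) = 1.479, G_2 = 10^(20.3/10) = 107.2
  Stage 3: F_3 = 10^(5.66/10) = 3.681, G_3 = 10^(−5.22/10) = 0.3006
  Stage 4: F_4 = 10^(3.09/10) = 2.037, G_4 = 10^(21.0/10) = 125.9
Friis cascade:
  F = 1.073 + (1.479 − 1)/0.9324 + (3.681 − 1)/99.91 + (2.037 − 1)/30.03 = 1.648
NF = 10 log₁₀(1.648) = 2.17 dB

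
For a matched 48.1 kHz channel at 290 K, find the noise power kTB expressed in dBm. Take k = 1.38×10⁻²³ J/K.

−127.2 dBm

P_n = kTB = 1.38×10⁻²³ × 290 × 4.81×10⁴ = 1.92×10⁻¹⁶ W
In dBm: 10 log₁₀(1.92×10⁻¹⁶ / 10⁻³) = −127.2 dBm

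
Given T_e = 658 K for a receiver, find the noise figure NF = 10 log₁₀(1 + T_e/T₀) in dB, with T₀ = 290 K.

F = 1 + T_e/T₀ = 1 + 658/290 = 3.26897
NF = 10 log₁₀(3.26897) = 5.14 dB

5.14 dB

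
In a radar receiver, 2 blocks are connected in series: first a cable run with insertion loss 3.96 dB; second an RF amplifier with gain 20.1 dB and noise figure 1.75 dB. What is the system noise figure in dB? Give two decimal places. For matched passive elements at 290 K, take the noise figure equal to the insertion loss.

5.71 dB

Convert to linear (a loss of L dB is a gain of −L dB): F_i = 10^(NF_i/10), G_i = 10^(G_i,dB/10)
  Stage 1: F_1 = 10^(3.96/10) = 2.489, G_1 = 10^(−3.96/10) = 0.4018
  Stage 2: F_2 = 10^(1.75/10) = 1.496, G_2 = 10^(20.1/10) = 102.3
Friis cascade:
  F = 2.489 + (1.496 − 1)/0.4018 = 3.724
NF = 10 log₁₀(3.724) = 5.71 dB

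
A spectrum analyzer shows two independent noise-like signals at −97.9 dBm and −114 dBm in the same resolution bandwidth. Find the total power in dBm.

−97.8 dBm

Convert to linear, add, convert back:
P₁ = 1.62×10⁻¹³ W, P₂ = 3.98×10⁻¹⁵ W
P_tot = 1.66×10⁻¹³ W → 10 log₁₀(P_tot / 10⁻³) = −97.8 dBm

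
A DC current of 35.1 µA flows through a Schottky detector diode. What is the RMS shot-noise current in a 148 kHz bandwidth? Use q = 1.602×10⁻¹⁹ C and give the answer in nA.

1.29 nA

I_n = √(2qI·B)
2qI·B = 2 × 1.602×10⁻¹⁹ × 3.51×10⁻⁵ × 1.48×10⁵ = 1.66×10⁻¹⁸ A²
I_n = √(1.66×10⁻¹⁸) = 1.29×10⁻⁹ A = 1.29 nA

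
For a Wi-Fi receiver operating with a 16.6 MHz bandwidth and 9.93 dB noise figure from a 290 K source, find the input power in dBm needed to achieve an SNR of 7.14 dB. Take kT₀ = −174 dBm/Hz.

−84.7 dBm

Sensitivity = −174 + 10 log₁₀(B) + NF + SNR_min
= −174 + 72.2 + 9.93 + 7.14
= −84.73 dBm → −84.7 dBm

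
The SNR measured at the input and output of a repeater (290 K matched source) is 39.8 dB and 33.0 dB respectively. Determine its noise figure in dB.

6.8 dB

NF (dB) = SNR_in(dB) − SNR_out(dB) when the source is at T₀
NF = 39.8 − 33.0 = 6.8 dB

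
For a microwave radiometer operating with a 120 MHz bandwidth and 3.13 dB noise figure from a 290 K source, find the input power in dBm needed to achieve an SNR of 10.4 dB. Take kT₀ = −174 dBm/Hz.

Sensitivity = −174 + 10 log₁₀(B) + NF + SNR_min
= −174 + 80.79 + 3.13 + 10.4
= −79.68 dBm → −79.7 dBm

−79.7 dBm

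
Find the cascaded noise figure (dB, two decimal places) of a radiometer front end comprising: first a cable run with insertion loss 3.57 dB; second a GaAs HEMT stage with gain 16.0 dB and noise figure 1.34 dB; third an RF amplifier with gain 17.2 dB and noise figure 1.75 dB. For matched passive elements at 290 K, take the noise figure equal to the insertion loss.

Convert to linear (a loss of L dB is a gain of −L dB): F_i = 10^(NF_i/10), G_i = 10^(G_i,dB/10)
  Stage 1: F_1 = 10^(3.57/10) = 2.275, G_1 = 10^(−3.57/10) = 0.4395
  Stage 2: F_2 = 10^(1.34/10) = 1.361, G_2 = 10^(16.0/10) = 39.81
  Stage 3: F_3 = 10^(1.75/10) = 1.496, G_3 = 10^(17.2/10) = 52.48
Friis cascade:
  F = 2.275 + (1.361 − 1)/0.4395 + (1.496 − 1)/17.50 = 3.126
NF = 10 log₁₀(3.126) = 4.95 dB

4.95 dB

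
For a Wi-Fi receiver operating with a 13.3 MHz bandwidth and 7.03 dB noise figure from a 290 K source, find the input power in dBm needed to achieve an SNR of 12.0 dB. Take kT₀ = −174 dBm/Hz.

Sensitivity = −174 + 10 log₁₀(B) + NF + SNR_min
= −174 + 71.24 + 7.03 + 12.0
= −83.73 dBm → −83.7 dBm

−83.7 dBm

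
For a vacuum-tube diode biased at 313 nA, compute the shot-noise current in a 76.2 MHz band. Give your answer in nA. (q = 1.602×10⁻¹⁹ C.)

2.76 nA

I_n = √(2qI·B)
2qI·B = 2 × 1.602×10⁻¹⁹ × 3.13×10⁻⁷ × 7.62×10⁷ = 7.64×10⁻¹⁸ A²
I_n = √(7.64×10⁻¹⁸) = 2.76×10⁻⁹ A = 2.76 nA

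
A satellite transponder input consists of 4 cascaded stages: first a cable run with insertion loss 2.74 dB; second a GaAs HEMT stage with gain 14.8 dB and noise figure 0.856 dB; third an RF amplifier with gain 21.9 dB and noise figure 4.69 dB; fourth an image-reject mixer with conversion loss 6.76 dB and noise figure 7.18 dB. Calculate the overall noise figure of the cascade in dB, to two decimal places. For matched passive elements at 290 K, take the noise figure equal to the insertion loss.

Convert to linear (a loss of L dB is a gain of −L dB): F_i = 10^(NF_i/10), G_i = 10^(G_i,dB/10)
  Stage 1: F_1 = 10^(2.74/10) = 1.879, G_1 = 10^(−2.74/10) = 0.5321
  Stage 2: F_2 = 10^(0.856/10) = 1.218, G_2 = 10^(14.8/10) = 30.20
  Stage 3: F_3 = 10^(4.69/10) = 2.944, G_3 = 10^(21.9/10) = 154.9
  Stage 4: F_4 = 10^(7.18/10) = 5.224, G_4 = 10^(−6.76/10) = 0.2109
Friis cascade:
  F = 1.879 + (1.218 − 1)/0.5321 + (2.944 − 1)/16.07 + (5.224 − 1)/2489 = 2.411
NF = 10 log₁₀(2.411) = 3.82 dB

3.82 dB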